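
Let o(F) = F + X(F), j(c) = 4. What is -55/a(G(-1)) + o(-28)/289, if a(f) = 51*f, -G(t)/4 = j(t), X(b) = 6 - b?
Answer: 1223/13872 ≈ 0.088163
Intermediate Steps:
G(t) = -16 (G(t) = -4*4 = -16)
o(F) = 6 (o(F) = F + (6 - F) = 6)
-55/a(G(-1)) + o(-28)/289 = -55/(51*(-16)) + 6/289 = -55/(-816) + 6*(1/289) = -55*(-1/816) + 6/289 = 55/816 + 6/289 = 1223/13872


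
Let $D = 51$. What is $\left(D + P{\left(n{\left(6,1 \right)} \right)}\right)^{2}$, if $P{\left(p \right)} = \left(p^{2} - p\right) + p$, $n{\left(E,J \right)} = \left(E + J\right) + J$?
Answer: $13225$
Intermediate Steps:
$n{\left(E,J \right)} = E + 2 J$
$P{\left(p \right)} = p^{2}$
$\left(D + P{\left(n{\left(6,1 \right)} \right)}\right)^{2} = \left(51 + \left(6 + 2 \cdot 1\right)^{2}\right)^{2} = \left(51 + \left(6 + 2\right)^{2}\right)^{2} = \left(51 + 8^{2}\right)^{2} = \left(51 + 64\right)^{2} = 115^{2} = 13225$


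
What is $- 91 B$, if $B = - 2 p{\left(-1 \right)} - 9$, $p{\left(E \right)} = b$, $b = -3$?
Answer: $273$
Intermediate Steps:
$p{\left(E \right)} = -3$
$B = -3$ ($B = \left(-2\right) \left(-3\right) - 9 = 6 - 9 = -3$)
$- 91 B = \left(-91\right) \left(-3\right) = 273$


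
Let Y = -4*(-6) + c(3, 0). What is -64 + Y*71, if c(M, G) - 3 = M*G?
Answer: 1853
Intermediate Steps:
c(M, G) = 3 + G*M (c(M, G) = 3 + M*G = 3 + G*M)
Y = 27 (Y = -4*(-6) + (3 + 0*3) = 24 + (3 + 0) = 24 + 3 = 27)
-64 + Y*71 = -64 + 27*71 = -64 + 1917 = 1853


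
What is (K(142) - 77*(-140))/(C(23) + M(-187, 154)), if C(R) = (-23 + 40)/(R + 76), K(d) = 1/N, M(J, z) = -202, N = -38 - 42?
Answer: -85377501/1598480 ≈ -53.412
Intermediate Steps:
N = -80
K(d) = -1/80 (K(d) = 1/(-80) = -1/80)
C(R) = 17/(76 + R)
(K(142) - 77*(-140))/(C(23) + M(-187, 154)) = (-1/80 - 77*(-140))/(17/(76 + 23) - 202) = (-1/80 + 10780)/(17/99 - 202) = 862399/(80*(17*(1/99) - 202)) = 862399/(80*(17/99 - 202)) = 862399/(80*(-19981/99)) = (862399/80)*(-99/19981) = -85377501/1598480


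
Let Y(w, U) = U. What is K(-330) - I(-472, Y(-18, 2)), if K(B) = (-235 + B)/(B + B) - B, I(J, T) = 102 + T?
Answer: 29945/132 ≈ 226.86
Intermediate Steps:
K(B) = -B + (-235 + B)/(2*B) (K(B) = (-235 + B)/((2*B)) - B = (-235 + B)*(1/(2*B)) - B = (-235 + B)/(2*B) - B = -B + (-235 + B)/(2*B))
K(-330) - I(-472, Y(-18, 2)) = (½ - 1*(-330) - 235/2/(-330)) - (102 + 2) = (½ + 330 - 235/2*(-1/330)) - 1*104 = (½ + 330 + 47/132) - 104 = 43673/132 - 104 = 29945/132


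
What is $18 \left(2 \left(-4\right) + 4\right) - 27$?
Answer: $-99$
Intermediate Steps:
$18 \left(2 \left(-4\right) + 4\right) - 27 = 18 \left(-8 + 4\right) - 27 = 18 \left(-4\right) - 27 = -72 - 27 = -99$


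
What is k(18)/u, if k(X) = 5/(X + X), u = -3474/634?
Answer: -1585/62532 ≈ -0.025347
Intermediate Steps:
u = -1737/317 (u = -3474*1/634 = -1737/317 ≈ -5.4795)
k(X) = 5/(2*X) (k(X) = 5/((2*X)) = 5*(1/(2*X)) = 5/(2*X))
k(18)/u = ((5/2)/18)/(-1737/317) = ((5/2)*(1/18))*(-317/1737) = (5/36)*(-317/1737) = -1585/62532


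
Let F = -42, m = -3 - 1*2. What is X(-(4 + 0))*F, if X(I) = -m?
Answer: -210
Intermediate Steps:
m = -5 (m = -3 - 2 = -5)
X(I) = 5 (X(I) = -1*(-5) = 5)
X(-(4 + 0))*F = 5*(-42) = -210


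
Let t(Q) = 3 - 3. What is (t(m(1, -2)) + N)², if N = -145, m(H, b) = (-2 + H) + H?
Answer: 21025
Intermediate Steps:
m(H, b) = -2 + 2*H
t(Q) = 0
(t(m(1, -2)) + N)² = (0 - 145)² = (-145)² = 21025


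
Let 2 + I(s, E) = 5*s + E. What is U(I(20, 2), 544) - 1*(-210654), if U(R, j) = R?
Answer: 210754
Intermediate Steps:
I(s, E) = -2 + E + 5*s (I(s, E) = -2 + (5*s + E) = -2 + (E + 5*s) = -2 + E + 5*s)
U(I(20, 2), 544) - 1*(-210654) = (-2 + 2 + 5*20) - 1*(-210654) = (-2 + 2 + 100) + 210654 = 100 + 210654 = 210754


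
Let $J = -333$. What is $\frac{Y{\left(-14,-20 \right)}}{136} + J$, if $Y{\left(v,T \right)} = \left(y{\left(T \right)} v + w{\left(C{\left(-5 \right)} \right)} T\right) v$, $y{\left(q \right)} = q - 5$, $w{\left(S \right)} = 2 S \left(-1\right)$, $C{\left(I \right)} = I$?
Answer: $- \frac{11847}{34} \approx -348.44$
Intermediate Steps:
$w{\left(S \right)} = - 2 S$
$y{\left(q \right)} = -5 + q$
$Y{\left(v,T \right)} = v \left(10 T + v \left(-5 + T\right)\right)$ ($Y{\left(v,T \right)} = \left(\left(-5 + T\right) v + \left(-2\right) \left(-5\right) T\right) v = \left(v \left(-5 + T\right) + 10 T\right) v = \left(10 T + v \left(-5 + T\right)\right) v = v \left(10 T + v \left(-5 + T\right)\right)$)
$\frac{Y{\left(-14,-20 \right)}}{136} + J = \frac{\left(-14\right) \left(10 \left(-20\right) - 14 \left(-5 - 20\right)\right)}{136} - 333 = - 14 \left(-200 - -350\right) \frac{1}{136} - 333 = - 14 \left(-200 + 350\right) \frac{1}{136} - 333 = \left(-14\right) 150 \cdot \frac{1}{136} - 333 = \left(-2100\right) \frac{1}{136} - 333 = - \frac{525}{34} - 333 = - \frac{11847}{34}$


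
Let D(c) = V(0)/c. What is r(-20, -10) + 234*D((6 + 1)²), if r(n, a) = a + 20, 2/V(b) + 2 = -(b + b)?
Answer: 256/49 ≈ 5.2245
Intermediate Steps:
V(b) = 2/(-2 - 2*b) (V(b) = 2/(-2 - (b + b)) = 2/(-2 - 2*b))
D(c) = -1/c (D(c) = (-1/(1 + 0))/c = (-1/1)/c = (-1*1)/c = -1/c)
r(n, a) = 20 + a
r(-20, -10) + 234*D((6 + 1)²) = (20 - 10) + 234*(-1/((6 + 1)²)) = 10 + 234*(-1/(7²)) = 10 + 234*(-1/49) = 10 - 234/49 = 256/49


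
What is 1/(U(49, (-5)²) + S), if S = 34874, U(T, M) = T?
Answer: 1/34923 ≈ 2.8634e-5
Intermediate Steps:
1/(U(49, (-5)²) + S) = 1/(49 + 34874) = 1/34923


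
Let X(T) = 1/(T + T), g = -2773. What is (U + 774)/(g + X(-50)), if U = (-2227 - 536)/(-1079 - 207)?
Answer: -49906350/178304543 ≈ -0.27989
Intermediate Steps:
U = 2763/1286 (U = -2763/(-1286) = -2763*(-1/1286) = 2763/1286 ≈ 2.1485)
X(T) = 1/(2*T)
(U + 774)/(g + X(-50)) = (2763/1286 + 774)/(-2773 + (½)/(-50)) = 998127/(1286*(-2773 + (½)*(-1/50))) = 998127/(1286*(-2773 - 1/100)) = 998127/(1286*(-277301/100)) = (998127/1286)*(-100/277301) = -49906350/178304543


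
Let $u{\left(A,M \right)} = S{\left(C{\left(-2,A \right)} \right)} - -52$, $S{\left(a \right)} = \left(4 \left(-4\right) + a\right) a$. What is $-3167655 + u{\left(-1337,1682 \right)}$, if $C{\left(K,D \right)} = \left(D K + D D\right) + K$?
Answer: $3204931026622$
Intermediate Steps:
$C{\left(K,D \right)} = K + D^{2} + D K$ ($C{\left(K,D \right)} = \left(D K + D^{2}\right) + K = \left(D^{2} + D K\right) + K = K + D^{2} + D K$)
$S{\left(a \right)} = a \left(-16 + a\right)$ ($S{\left(a \right)} = \left(-16 + a\right) a = a \left(-16 + a\right)$)
$u{\left(A,M \right)} = 52 + \left(-18 + A^{2} - 2 A\right) \left(-2 + A^{2} - 2 A\right)$ ($u{\left(A,M \right)} = \left(-2 + A^{2} + A \left(-2\right)\right) \left(-16 + \left(-2 + A^{2} + A \left(-2\right)\right)\right) - -52 = \left(-2 + A^{2} - 2 A\right) \left(-16 - \left(2 - A^{2} + 2 A\right)\right) + 52 = \left(-2 + A^{2} - 2 A\right) \left(-18 + A^{2} - 2 A\right) + 52 = \left(-18 + A^{2} - 2 A\right) \left(-2 + A^{2} - 2 A\right) + 52 = 52 + \left(-18 + A^{2} - 2 A\right) \left(-2 + A^{2} - 2 A\right)$)
$-3167655 + u{\left(-1337,1682 \right)} = -3167655 + \left(52 + \left(-18 + \left(-1337\right)^{2} - -2674\right) \left(-2 + \left(-1337\right)^{2} - -2674\right)\right) = -3167655 + \left(52 + \left(-18 + 1787569 + 2674\right) \left(-2 + 1787569 + 2674\right)\right) = -3167655 + \left(52 + 1790225 \cdot 1790241\right) = -3167655 + \left(52 + 3204934194225\right) = -3167655 + 3204934194277 = 3204931026622$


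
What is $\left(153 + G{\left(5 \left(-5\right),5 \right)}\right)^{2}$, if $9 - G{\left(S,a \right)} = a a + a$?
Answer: $17424$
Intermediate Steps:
$G{\left(S,a \right)} = 9 - a - a^{2}$ ($G{\left(S,a \right)} = 9 - \left(a a + a\right) = 9 - \left(a^{2} + a\right) = 9 - \left(a + a^{2}\right) = 9 - a - a^{2}$)
$\left(153 + G{\left(5 \left(-5\right),5 \right)}\right)^{2} = \left(153 - 21\right)^{2} = 132^{2} = 17424$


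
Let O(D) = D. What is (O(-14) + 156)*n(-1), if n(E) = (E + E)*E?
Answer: 284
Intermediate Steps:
n(E) = 2*E**2 (n(E) = (2*E)*E = 2*E**2)
(O(-14) + 156)*n(-1) = (-14 + 156)*(2*(-1)**2) = 142*(2*1) = 142*2 = 284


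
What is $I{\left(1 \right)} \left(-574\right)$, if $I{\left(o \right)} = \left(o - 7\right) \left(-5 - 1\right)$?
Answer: $-20664$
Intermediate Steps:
$I{\left(o \right)} = 42 - 6 o$ ($I{\left(o \right)} = \left(-7 + o\right) \left(-6\right) = 42 - 6 o$)
$I{\left(1 \right)} \left(-574\right) = \left(42 - 6\right) \left(-574\right) = 36 \left(-574\right) = -20664$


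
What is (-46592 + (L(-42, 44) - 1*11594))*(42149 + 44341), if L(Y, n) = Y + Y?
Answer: -5039772300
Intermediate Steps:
L(Y, n) = 2*Y
(-46592 + (L(-42, 44) - 1*11594))*(42149 + 44341) = (-46592 + (2*(-42) - 1*11594))*(42149 + 44341) = (-46592 + (-84 - 11594))*86490 = (-46592 - 11678)*86490 = -58270*86490 = -5039772300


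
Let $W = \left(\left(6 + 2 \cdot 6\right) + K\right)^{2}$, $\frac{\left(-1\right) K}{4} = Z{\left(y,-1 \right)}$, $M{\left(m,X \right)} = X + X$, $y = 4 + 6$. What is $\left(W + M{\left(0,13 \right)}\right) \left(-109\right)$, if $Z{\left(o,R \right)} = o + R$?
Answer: $-38150$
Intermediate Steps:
$y = 10$
$Z{\left(o,R \right)} = R + o$
$M{\left(m,X \right)} = 2 X$
$K = -36$ ($K = - 4 \left(-1 + 10\right) = \left(-4\right) 9 = -36$)
$W = 324$ ($W = \left(\left(6 + 2 \cdot 6\right) - 36\right)^{2} = \left(\left(6 + 12\right) - 36\right)^{2} = \left(18 - 36\right)^{2} = \left(-18\right)^{2} = 324$)
$\left(W + M{\left(0,13 \right)}\right) \left(-109\right) = \left(324 + 2 \cdot 13\right) \left(-109\right) = \left(324 + 26\right) \left(-109\right) = 350 \left(-109\right) = -38150$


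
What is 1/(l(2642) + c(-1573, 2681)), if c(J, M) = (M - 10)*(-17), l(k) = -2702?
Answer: -1/48109 ≈ -2.0786e-5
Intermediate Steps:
c(J, M) = 170 - 17*M (c(J, M) = (-10 + M)*(-17) = 170 - 17*M)
1/(l(2642) + c(-1573, 2681)) = 1/(-2702 + (170 - 17*2681)) = 1/(-2702 + (170 - 45577)) = 1/(-2702 - 45407) = 1/(-48109) = -1/48109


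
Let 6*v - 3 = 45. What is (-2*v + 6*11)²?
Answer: 2500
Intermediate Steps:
v = 8 (v = ½ + (⅙)*45 = ½ + 15/2 = 8)
(-2*v + 6*11)² = (-2*8 + 6*11)² = (-16 + 66)² = 50² = 2500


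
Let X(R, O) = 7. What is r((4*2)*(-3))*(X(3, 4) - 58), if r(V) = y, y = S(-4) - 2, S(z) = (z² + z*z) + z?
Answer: -1326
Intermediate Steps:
S(z) = z + 2*z² (S(z) = (z² + z²) + z = 2*z² + z = z + 2*z²)
y = 26 (y = -4*(1 + 2*(-4)) - 2 = -4*(1 - 8) - 2 = -4*(-7) - 2 = 28 - 2 = 26)
r(V) = 26
r((4*2)*(-3))*(X(3, 4) - 58) = 26*(7 - 58) = 26*(-51) = -1326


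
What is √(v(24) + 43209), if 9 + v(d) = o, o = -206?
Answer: √42994 ≈ 207.35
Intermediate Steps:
v(d) = -215 (v(d) = -9 - 206 = -215)
√(v(24) + 43209) = √(-215 + 43209) = √42994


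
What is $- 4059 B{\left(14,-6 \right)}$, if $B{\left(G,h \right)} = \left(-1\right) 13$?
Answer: $52767$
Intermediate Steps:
$B{\left(G,h \right)} = -13$
$- 4059 B{\left(14,-6 \right)} = \left(-4059\right) \left(-13\right) = 52767$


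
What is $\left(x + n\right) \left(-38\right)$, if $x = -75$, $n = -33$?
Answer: $4104$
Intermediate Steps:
$\left(x + n\right) \left(-38\right) = \left(-75 - 33\right) \left(-38\right) = \left(-108\right) \left(-38\right) = 4104$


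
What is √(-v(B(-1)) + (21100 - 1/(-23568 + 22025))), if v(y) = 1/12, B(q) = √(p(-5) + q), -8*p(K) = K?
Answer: √1808485813401/9258 ≈ 145.26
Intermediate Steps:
p(K) = -K/8
B(q) = √(5/8 + q) (B(q) = √(-⅛*(-5) + q) = √(5/8 + q))
v(y) = 1/12
√(-v(B(-1)) + (21100 - 1/(-23568 + 22025))) = √(-1*1/12 + (21100 - 1/(-23568 + 22025))) = √(-1/12 + (21100 - 1/(-1543))) = √(-1/12 + (21100 - 1*(-1/1543))) = √(-1/12 + (21100 + 1/1543)) = √(-1/12 + 32557301/1543) = √(390686069/18516) = √1808485813401/9258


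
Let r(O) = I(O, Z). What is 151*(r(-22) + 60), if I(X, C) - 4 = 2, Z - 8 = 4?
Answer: 9966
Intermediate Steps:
Z = 12 (Z = 8 + 4 = 12)
I(X, C) = 6 (I(X, C) = 4 + 2 = 6)
r(O) = 6
151*(r(-22) + 60) = 151*(6 + 60) = 151*66 = 9966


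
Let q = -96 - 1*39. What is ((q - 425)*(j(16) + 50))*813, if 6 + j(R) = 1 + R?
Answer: -27772080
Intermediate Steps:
j(R) = -5 + R (j(R) = -6 + (1 + R) = -5 + R)
q = -135 (q = -96 - 39 = -135)
((q - 425)*(j(16) + 50))*813 = ((-135 - 425)*((-5 + 16) + 50))*813 = -560*(11 + 50)*813 = -560*61*813 = -34160*813 = -27772080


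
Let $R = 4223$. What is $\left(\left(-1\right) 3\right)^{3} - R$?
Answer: $-4250$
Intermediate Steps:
$\left(\left(-1\right) 3\right)^{3} - R = \left(\left(-1\right) 3\right)^{3} - 4223 = \left(-3\right)^{3} - 4223 = -27 - 4223 = -4250$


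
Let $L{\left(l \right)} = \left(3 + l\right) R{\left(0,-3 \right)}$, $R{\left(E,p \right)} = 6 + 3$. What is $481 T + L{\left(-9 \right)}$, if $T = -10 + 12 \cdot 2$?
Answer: $6680$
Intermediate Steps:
$R{\left(E,p \right)} = 9$
$T = 14$ ($T = -10 + 24 = 14$)
$L{\left(l \right)} = 27 + 9 l$ ($L{\left(l \right)} = \left(3 + l\right) 9 = 27 + 9 l$)
$481 T + L{\left(-9 \right)} = 481 \cdot 14 + \left(27 + 9 \left(-9\right)\right) = 6734 + \left(27 - 81\right) = 6734 - 54 = 6680$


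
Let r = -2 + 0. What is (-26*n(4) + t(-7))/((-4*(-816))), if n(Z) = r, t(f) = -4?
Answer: 1/68 ≈ 0.014706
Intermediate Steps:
r = -2
n(Z) = -2
(-26*n(4) + t(-7))/((-4*(-816))) = (-26*(-2) - 4)/((-4*(-816))) = (52 - 4)/3264 = 48*(1/3264) = 1/68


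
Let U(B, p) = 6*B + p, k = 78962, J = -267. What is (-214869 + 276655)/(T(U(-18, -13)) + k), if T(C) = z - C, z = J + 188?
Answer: 30893/39502 ≈ 0.78206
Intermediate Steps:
z = -79 (z = -267 + 188 = -79)
U(B, p) = p + 6*B
T(C) = -79 - C
(-214869 + 276655)/(T(U(-18, -13)) + k) = (-214869 + 276655)/((-79 - (-13 + 6*(-18))) + 78962) = 61786/((-79 - (-13 - 108)) + 78962) = 61786/((-79 - 1*(-121)) + 78962) = 61786/((-79 + 121) + 78962) = 61786/(42 + 78962) = 61786/79004 = 61786*(1/79004) = 30893/39502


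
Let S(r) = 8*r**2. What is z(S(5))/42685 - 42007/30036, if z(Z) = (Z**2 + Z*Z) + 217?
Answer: 616329017/1282086660 ≈ 0.48072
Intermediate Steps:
z(Z) = 217 + 2*Z**2 (z(Z) = (Z**2 + Z**2) + 217 = 2*Z**2 + 217 = 217 + 2*Z**2)
z(S(5))/42685 - 42007/30036 = (217 + 2*(8*5**2)**2)/42685 - 42007/30036 = (217 + 2*(8*25)**2)*(1/42685) - 42007*1/30036 = (217 + 2*200**2)*(1/42685) - 42007/30036 = (217 + 2*40000)*(1/42685) - 42007/30036 = (217 + 80000)*(1/42685) - 42007/30036 = 80217*(1/42685) - 42007/30036 = 80217/42685 - 42007/30036 = 616329017/1282086660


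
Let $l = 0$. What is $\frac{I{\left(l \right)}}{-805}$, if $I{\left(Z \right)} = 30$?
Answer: $- \frac{6}{161} \approx -0.037267$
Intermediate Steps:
$\frac{I{\left(l \right)}}{-805} = \frac{30}{-805} = 30 \left(- \frac{1}{805}\right) = - \frac{6}{161}$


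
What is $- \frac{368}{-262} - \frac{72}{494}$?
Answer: $\frac{40732}{32357} \approx 1.2588$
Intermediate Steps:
$- \frac{368}{-262} - \frac{72}{494} = \left(-368\right) \left(- \frac{1}{262}\right) - \frac{36}{247} = \frac{184}{131} - \frac{36}{247} = \frac{40732}{32357}$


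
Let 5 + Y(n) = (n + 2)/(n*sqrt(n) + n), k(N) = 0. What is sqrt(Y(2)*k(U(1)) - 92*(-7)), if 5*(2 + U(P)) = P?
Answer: 2*sqrt(161) ≈ 25.377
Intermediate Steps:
U(P) = -2 + P/5
Y(n) = -5 + (2 + n)/(n + n**(3/2)) (Y(n) = -5 + (n + 2)/(n*sqrt(n) + n) = -5 + (2 + n)/(n**(3/2) + n) = -5 + (2 + n)/(n + n**(3/2)))
sqrt(Y(2)*k(U(1)) - 92*(-7)) = sqrt(((2 - 10*sqrt(2) - 4*2)/(2 + 2**(3/2)))*0 - 92*(-7)) = sqrt(((2 - 10*sqrt(2) - 8)/(2 + 2*sqrt(2)))*0 + 644) = sqrt(((-6 - 10*sqrt(2))/(2 + 2*sqrt(2)))*0 + 644) = sqrt(0 + 644) = sqrt(644) = 2*sqrt(161)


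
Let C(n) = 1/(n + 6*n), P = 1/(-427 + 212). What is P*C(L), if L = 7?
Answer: -1/10535 ≈ -9.4922e-5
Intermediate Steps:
P = -1/215 (P = 1/(-215) = -1/215 ≈ -0.0046512)
C(n) = 1/(7*n)
P*C(L) = -1/(1505*7) = -1/215*1/49 = -1/10535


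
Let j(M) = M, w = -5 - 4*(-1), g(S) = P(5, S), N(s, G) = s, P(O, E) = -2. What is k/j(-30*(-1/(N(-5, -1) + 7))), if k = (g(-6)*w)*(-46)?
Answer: -92/15 ≈ -6.1333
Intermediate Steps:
g(S) = -2
w = -1 (w = -5 + 4 = -1)
k = -92 (k = -2*(-1)*(-46) = 2*(-46) = -92)
k/j(-30*(-1/(N(-5, -1) + 7))) = -92/((-30*(-1/(-5 + 7)))) = -92/((-30/(2*(-1)))) = -92/((-30/(-2))) = -92/((-30*(-1/2))) = -92/15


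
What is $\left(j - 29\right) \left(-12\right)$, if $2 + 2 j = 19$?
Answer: $246$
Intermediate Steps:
$j = \frac{17}{2}$ ($j = -1 + \frac{1}{2} \cdot 19 = -1 + \frac{19}{2} = \frac{17}{2} \approx 8.5$)
$\left(j - 29\right) \left(-12\right) = \left(\frac{17}{2} - 29\right) \left(-12\right) = \left(- \frac{41}{2}\right) \left(-12\right) = 246$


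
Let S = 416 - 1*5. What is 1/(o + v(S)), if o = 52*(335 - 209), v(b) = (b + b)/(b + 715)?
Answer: 563/3689187 ≈ 0.00015261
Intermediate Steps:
S = 411 (S = 416 - 5 = 411)
v(b) = 2*b/(715 + b) (v(b) = (2*b)/(715 + b) = 2*b/(715 + b))
o = 6552 (o = 52*126 = 6552)
1/(o + v(S)) = 1/(6552 + 2*411/(715 + 411)) = 1/(6552 + 2*411/1126) = 1/(6552 + 2*411*(1/1126)) = 1/(6552 + 411/563) = 1/(3689187/563) = 563/3689187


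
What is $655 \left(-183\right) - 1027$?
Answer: $-120892$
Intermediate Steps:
$655 \left(-183\right) - 1027 = -119865 - 1027 = -120892$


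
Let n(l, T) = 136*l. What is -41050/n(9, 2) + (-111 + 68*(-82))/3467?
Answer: -74640619/2121804 ≈ -35.178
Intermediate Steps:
-41050/n(9, 2) + (-111 + 68*(-82))/3467 = -41050/(136*9) + (-111 + 68*(-82))/3467 = -41050/1224 + (-111 - 5576)*(1/3467) = -41050*1/1224 - 5687*1/3467 = -20525/612 - 5687/3467 = -74640619/2121804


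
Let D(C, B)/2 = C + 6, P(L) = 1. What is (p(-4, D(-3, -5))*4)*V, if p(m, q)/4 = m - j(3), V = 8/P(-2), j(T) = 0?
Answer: -512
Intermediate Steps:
D(C, B) = 12 + 2*C (D(C, B) = 2*(C + 6) = 2*(6 + C) = 12 + 2*C)
V = 8 (V = 8/1 = 8*1 = 8)
p(m, q) = 4*m (p(m, q) = 4*(m - 1*0) = 4*(m + 0) = 4*m)
(p(-4, D(-3, -5))*4)*V = ((4*(-4))*4)*8 = -16*4*8 = -64*8 = -512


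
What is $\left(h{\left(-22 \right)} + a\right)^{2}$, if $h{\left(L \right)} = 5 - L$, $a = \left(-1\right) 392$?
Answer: $133225$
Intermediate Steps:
$a = -392$
$\left(h{\left(-22 \right)} + a\right)^{2} = \left(\left(5 - -22\right) - 392\right)^{2} = \left(\left(5 + 22\right) - 392\right)^{2} = \left(27 - 392\right)^{2} = \left(-365\right)^{2} = 133225$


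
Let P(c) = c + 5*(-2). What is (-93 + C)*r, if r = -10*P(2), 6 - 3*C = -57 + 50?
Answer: -21280/3 ≈ -7093.3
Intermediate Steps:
P(c) = -10 + c (P(c) = c - 10 = -10 + c)
C = 13/3 (C = 2 - (-57 + 50)/3 = 2 - ⅓*(-7) = 2 + 7/3 = 13/3 ≈ 4.3333)
r = 80 (r = -10*(-10 + 2) = -10*(-8) = 80)
(-93 + C)*r = (-93 + 13/3)*80 = -266/3*80 = -21280/3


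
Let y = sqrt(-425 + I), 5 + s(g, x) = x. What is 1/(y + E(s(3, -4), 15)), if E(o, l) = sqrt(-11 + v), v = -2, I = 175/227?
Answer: -227*I/(30*sqrt(24289) + 227*sqrt(13)) ≈ -0.041318*I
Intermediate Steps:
I = 175/227 (I = 175*(1/227) = 175/227 ≈ 0.77093)
s(g, x) = -5 + x
y = 30*I*sqrt(24289)/227 (y = sqrt(-425 + 175/227) = sqrt(-96300/227) = 30*I*sqrt(24289)/227 ≈ 20.597*I)
E(o, l) = I*sqrt(13) (E(o, l) = sqrt(-11 - 2) = sqrt(-13) = I*sqrt(13))
1/(y + E(s(3, -4), 15)) = 1/(30*I*sqrt(24289)/227 + I*sqrt(13)) = 1/(I*sqrt(13) + 30*I*sqrt(24289)/227)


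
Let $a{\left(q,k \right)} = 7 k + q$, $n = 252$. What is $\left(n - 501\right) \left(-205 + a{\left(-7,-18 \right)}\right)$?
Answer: $84162$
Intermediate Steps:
$a{\left(q,k \right)} = q + 7 k$
$\left(n - 501\right) \left(-205 + a{\left(-7,-18 \right)}\right) = \left(252 - 501\right) \left(-205 + \left(-7 + 7 \left(-18\right)\right)\right) = - 249 \left(-205 - 133\right) = \left(-249\right) \left(-338\right) = 84162$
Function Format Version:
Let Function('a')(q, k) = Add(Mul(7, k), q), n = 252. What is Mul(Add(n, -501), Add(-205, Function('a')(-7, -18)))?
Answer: 84162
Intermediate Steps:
Function('a')(q, k) = Add(q, Mul(7, k))
Mul(Add(n, -501), Add(-205, Function('a')(-7, -18))) = Mul(Add(252, -501), Add(-205, Add(-7, Mul(7, -18)))) = Mul(-249, Add(-205, Add(-7, -126))) = Mul(-249, Add(-205, -133)) = Mul(-249, -338) = 84162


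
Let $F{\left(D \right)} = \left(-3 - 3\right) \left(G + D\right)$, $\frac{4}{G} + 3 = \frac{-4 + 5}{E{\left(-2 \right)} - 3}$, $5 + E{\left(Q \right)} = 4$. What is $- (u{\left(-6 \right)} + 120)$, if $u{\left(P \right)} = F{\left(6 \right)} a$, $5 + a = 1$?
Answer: $- \frac{3048}{13} \approx -234.46$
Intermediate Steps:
$a = -4$ ($a = -5 + 1 = -4$)
$E{\left(Q \right)} = -1$ ($E{\left(Q \right)} = -5 + 4 = -1$)
$G = - \frac{16}{13}$ ($G = \frac{4}{-3 + \frac{-4 + 5}{-1 - 3}} = \frac{4}{-3 + 1 \frac{1}{-4}} = \frac{4}{-3 + 1 \left(- \frac{1}{4}\right)} = \frac{4}{-3 - \frac{1}{4}} = \frac{4}{- \frac{13}{4}} = 4 \left(- \frac{4}{13}\right) = - \frac{16}{13} \approx -1.2308$)
$F{\left(D \right)} = \frac{96}{13} - 6 D$ ($F{\left(D \right)} = \left(-3 - 3\right) \left(- \frac{16}{13} + D\right) = - 6 \left(- \frac{16}{13} + D\right) = \frac{96}{13} - 6 D$)
$u{\left(P \right)} = \frac{1488}{13}$ ($u{\left(P \right)} = \left(\frac{96}{13} - 36\right) \left(-4\right) = \left(- \frac{372}{13}\right) \left(-4\right) = \frac{1488}{13}$)
$- (u{\left(-6 \right)} + 120) = - (\frac{1488}{13} + 120) = \left(-1\right) \frac{3048}{13} = - \frac{3048}{13}$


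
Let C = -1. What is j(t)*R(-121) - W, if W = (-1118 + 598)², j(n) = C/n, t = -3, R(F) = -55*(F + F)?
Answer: -797890/3 ≈ -2.6596e+5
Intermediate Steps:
R(F) = -110*F
j(n) = -1/n
W = 270400 (W = (-520)² = 270400)
j(t)*R(-121) - W = (-1/(-3))*(-110*(-121)) - 1*270400 = -1*(-⅓)*13310 - 270400 = (⅓)*13310 - 270400 = 13310/3 - 270400 = -797890/3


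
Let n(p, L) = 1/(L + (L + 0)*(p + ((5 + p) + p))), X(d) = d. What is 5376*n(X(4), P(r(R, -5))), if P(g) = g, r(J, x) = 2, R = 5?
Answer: 448/3 ≈ 149.33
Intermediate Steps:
n(p, L) = 1/(L + L*(5 + 3*p)) (n(p, L) = 1/(L + L*(p + (5 + 2*p))) = 1/(L + L*(5 + 3*p)))
5376*n(X(4), P(r(R, -5))) = 5376*((⅓)/(2*(2 + 4))) = 5376*((⅓)*(½)/6) = 5376*((⅓)*(½)*(⅙)) = 5376*(1/36) = 448/3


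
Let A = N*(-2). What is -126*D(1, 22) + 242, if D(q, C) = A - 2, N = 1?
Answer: 746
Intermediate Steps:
A = -2 (A = 1*(-2) = -2)
D(q, C) = -4 (D(q, C) = -2 - 2 = -4)
-126*D(1, 22) + 242 = -126*(-4) + 242 = 504 + 242 = 746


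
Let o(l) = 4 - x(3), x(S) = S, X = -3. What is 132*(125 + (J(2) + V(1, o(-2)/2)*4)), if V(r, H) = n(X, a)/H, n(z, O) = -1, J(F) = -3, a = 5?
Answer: 15048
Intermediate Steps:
o(l) = 1 (o(l) = 4 - 1*3 = 4 - 3 = 1)
V(r, H) = -1/H
132*(125 + (J(2) + V(1, o(-2)/2)*4)) = 132*(125 + (-3 - 1/(1/2)*4)) = 132*(125 + (-3 - 1/(1*(1/2))*4)) = 132*(125 + (-3 - 1/1/2*4)) = 132*(125 + (-3 - 1*2*4)) = 132*(125 + (-3 - 2*4)) = 132*(125 + (-3 - 8)) = 132*(125 - 11) = 132*114 = 15048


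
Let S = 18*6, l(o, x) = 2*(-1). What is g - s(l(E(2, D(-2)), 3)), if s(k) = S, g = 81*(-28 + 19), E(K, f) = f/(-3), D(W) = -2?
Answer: -837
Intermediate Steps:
E(K, f) = -f/3 (E(K, f) = f*(-1/3) = -f/3)
l(o, x) = -2
g = -729 (g = 81*(-9) = -729)
S = 108
s(k) = 108
g - s(l(E(2, D(-2)), 3)) = -729 - 1*108 = -729 - 108 = -837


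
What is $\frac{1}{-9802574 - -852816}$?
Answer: $- \frac{1}{8949758} \approx -1.1173 \cdot 10^{-7}$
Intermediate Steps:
$\frac{1}{-9802574 - -852816} = \frac{1}{-9802574 + \left(854068 - 1252\right)} = \frac{1}{-9802574 + 852816} = \frac{1}{-8949758} = - \frac{1}{8949758}$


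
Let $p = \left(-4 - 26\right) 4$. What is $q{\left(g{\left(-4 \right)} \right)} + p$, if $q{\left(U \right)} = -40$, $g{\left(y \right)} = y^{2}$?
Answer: $-160$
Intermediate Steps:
$p = -120$ ($p = \left(-30\right) 4 = -120$)
$q{\left(g{\left(-4 \right)} \right)} + p = -40 - 120 = -160$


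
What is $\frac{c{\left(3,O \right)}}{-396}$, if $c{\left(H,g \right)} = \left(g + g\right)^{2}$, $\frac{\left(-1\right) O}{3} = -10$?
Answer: $- \frac{100}{11} \approx -9.0909$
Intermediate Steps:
$O = 30$ ($O = \left(-3\right) \left(-10\right) = 30$)
$c{\left(H,g \right)} = 4 g^{2}$ ($c{\left(H,g \right)} = \left(2 g\right)^{2} = 4 g^{2}$)
$\frac{c{\left(3,O \right)}}{-396} = \frac{4 \cdot 30^{2}}{-396} = 4 \cdot 900 \left(- \frac{1}{396}\right) = 3600 \left(- \frac{1}{396}\right) = - \frac{100}{11}$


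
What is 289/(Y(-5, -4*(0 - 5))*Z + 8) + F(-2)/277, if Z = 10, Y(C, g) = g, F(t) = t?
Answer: 79637/57616 ≈ 1.3822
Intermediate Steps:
289/(Y(-5, -4*(0 - 5))*Z + 8) + F(-2)/277 = 289/(-4*(0 - 5)*10 + 8) - 2/277 = 289/(-4*(-5)*10 + 8) - 2*1/277 = 289/(20*10 + 8) - 2/277 = 289/(200 + 8) - 2/277 = 289/208 - 2/277 = 79637/57616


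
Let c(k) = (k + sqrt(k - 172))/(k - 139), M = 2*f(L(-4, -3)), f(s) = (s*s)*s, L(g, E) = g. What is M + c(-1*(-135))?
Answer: -647/4 - I*sqrt(37)/4 ≈ -161.75 - 1.5207*I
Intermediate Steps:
f(s) = s**3 (f(s) = s**2*s = s**3)
M = -128 (M = 2*(-4)**3 = 2*(-64) = -128)
c(k) = (k + sqrt(-172 + k))/(-139 + k)
M + c(-1*(-135)) = -128 + (-1*(-135) + sqrt(-172 - 1*(-135)))/(-139 - 1*(-135)) = -128 + (135 + sqrt(-172 + 135))/(-139 + 135) = -128 + (135 + sqrt(-37))/(-4) = -128 - (135 + I*sqrt(37))/4 = -128 + (-135/4 - I*sqrt(37)/4) = -647/4 - I*sqrt(37)/4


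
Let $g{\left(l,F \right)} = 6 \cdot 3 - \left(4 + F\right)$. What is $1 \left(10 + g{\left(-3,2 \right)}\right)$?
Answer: $22$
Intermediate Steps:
$g{\left(l,F \right)} = 14 - F$ ($g{\left(l,F \right)} = 18 - \left(4 + F\right) = 14 - F$)
$1 \left(10 + g{\left(-3,2 \right)}\right) = 1 \left(10 + \left(14 - 2\right)\right) = 1 \left(10 + 12\right) = 1 \cdot 22 = 22$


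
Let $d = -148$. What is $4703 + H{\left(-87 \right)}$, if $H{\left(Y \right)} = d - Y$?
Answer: $4642$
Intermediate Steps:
$H{\left(Y \right)} = -148 - Y$
$4703 + H{\left(-87 \right)} = 4703 - 61 = 4642$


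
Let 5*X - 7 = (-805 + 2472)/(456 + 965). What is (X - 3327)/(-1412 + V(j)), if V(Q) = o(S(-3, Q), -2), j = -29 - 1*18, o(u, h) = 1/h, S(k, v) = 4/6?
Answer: 47253442/20071625 ≈ 2.3542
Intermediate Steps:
S(k, v) = ⅔ (S(k, v) = 4*(⅙) = ⅔)
X = 11614/7105 (X = 7/5 + ((-805 + 2472)/(456 + 965))/5 = 7/5 + (1667/1421)/5 = 7/5 + (1667*(1/1421))/5 = 7/5 + (⅕)*(1667/1421) = 7/5 + 1667/7105 = 11614/7105 ≈ 1.6346)
j = -47 (j = -29 - 18 = -47)
V(Q) = -½ (V(Q) = 1/(-2) = -½)
(X - 3327)/(-1412 + V(j)) = (11614/7105 - 3327)/(-1412 - ½) = -23626721/(7105*(-2825/2)) = -23626721/7105*(-2/2825) = 47253442/20071625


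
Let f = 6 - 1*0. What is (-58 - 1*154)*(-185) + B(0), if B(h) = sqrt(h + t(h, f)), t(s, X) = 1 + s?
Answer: 39221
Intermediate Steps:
f = 6 (f = 6 + 0 = 6)
B(h) = sqrt(1 + 2*h) (B(h) = sqrt(h + (1 + h)) = sqrt(1 + 2*h))
(-58 - 1*154)*(-185) + B(0) = (-58 - 1*154)*(-185) + sqrt(1 + 2*0) = (-58 - 154)*(-185) + sqrt(1 + 0) = -212*(-185) + sqrt(1) = 39220 + 1 = 39221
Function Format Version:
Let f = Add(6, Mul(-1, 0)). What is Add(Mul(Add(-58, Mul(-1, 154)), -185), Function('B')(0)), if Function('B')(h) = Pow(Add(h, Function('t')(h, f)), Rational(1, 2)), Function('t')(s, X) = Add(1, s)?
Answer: 39221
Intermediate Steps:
f = 6 (f = Add(6, 0) = 6)
Function('B')(h) = Pow(Add(1, Mul(2, h)), Rational(1, 2)) (Function('B')(h) = Pow(Add(h, Add(1, h)), Rational(1, 2)) = Pow(Add(1, Mul(2, h)), Rational(1, 2)))
Add(Mul(Add(-58, Mul(-1, 154)), -185), Function('B')(0)) = Add(Mul(Add(-58, Mul(-1, 154)), -185), Pow(Add(1, Mul(2, 0)), Rational(1, 2))) = Add(Mul(Add(-58, -154), -185), Pow(Add(1, 0), Rational(1, 2))) = Add(Mul(-212, -185), Pow(1, Rational(1, 2))) = Add(39220, 1) = 39221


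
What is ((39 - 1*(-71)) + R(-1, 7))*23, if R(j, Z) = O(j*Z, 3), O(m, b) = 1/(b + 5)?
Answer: 20263/8 ≈ 2532.9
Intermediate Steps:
O(m, b) = 1/(5 + b)
R(j, Z) = 1/8 (R(j, Z) = 1/(5 + 3) = 1/8)
((39 - 1*(-71)) + R(-1, 7))*23 = ((39 - 1*(-71)) + 1/8)*23 = ((39 + 71) + 1/8)*23 = (110 + 1/8)*23 = (881/8)*23 = 20263/8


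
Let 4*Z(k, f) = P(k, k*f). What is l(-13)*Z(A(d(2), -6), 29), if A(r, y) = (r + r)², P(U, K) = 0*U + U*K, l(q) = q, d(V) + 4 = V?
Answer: -24128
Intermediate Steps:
d(V) = -4 + V
P(U, K) = K*U (P(U, K) = 0 + K*U = K*U)
A(r, y) = 4*r² (A(r, y) = (2*r)² = 4*r²)
Z(k, f) = f*k²/4 (Z(k, f) = ((k*f)*k)/4 = ((f*k)*k)/4 = (f*k²)/4 = f*k²/4)
l(-13)*Z(A(d(2), -6), 29) = -13*29*(4*(-4 + 2)²)²/4 = -13*29*(4*(-2)²)²/4 = -13*29*(4*4)²/4 = -13*29*16²/4 = -13*29*256/4 = -13*1856 = -24128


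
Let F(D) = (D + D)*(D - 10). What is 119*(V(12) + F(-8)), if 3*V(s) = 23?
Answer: 105553/3 ≈ 35184.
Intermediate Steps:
V(s) = 23/3 (V(s) = (⅓)*23 = 23/3)
F(D) = 2*D*(-10 + D) (F(D) = (2*D)*(-10 + D) = 2*D*(-10 + D))
119*(V(12) + F(-8)) = 119*(23/3 + 2*(-8)*(-10 - 8)) = 119*(23/3 + 2*(-8)*(-18)) = 119*(23/3 + 288) = 119*(887/3) = 105553/3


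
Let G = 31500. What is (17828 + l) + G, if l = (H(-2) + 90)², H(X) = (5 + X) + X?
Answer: 57609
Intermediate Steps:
H(X) = 5 + 2*X
l = 8281 (l = ((5 + 2*(-2)) + 90)² = ((5 - 4) + 90)² = (1 + 90)² = 91² = 8281)
(17828 + l) + G = (17828 + 8281) + 31500 = 26109 + 31500 = 57609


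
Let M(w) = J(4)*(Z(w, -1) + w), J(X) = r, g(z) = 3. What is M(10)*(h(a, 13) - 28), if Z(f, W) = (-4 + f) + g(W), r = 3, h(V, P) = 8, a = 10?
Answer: -1140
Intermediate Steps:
J(X) = 3
Z(f, W) = -1 + f (Z(f, W) = (-4 + f) + 3 = -1 + f)
M(w) = -3 + 6*w (M(w) = 3*((-1 + w) + w) = 3*(-1 + 2*w) = -3 + 6*w)
M(10)*(h(a, 13) - 28) = (-3 + 6*10)*(8 - 28) = (-3 + 60)*(-20) = 57*(-20) = -1140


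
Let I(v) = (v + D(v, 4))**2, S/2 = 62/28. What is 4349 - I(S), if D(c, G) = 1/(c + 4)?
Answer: 738277697/170569 ≈ 4328.3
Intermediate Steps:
D(c, G) = 1/(4 + c)
S = 31/7 (S = 2*(62/28) = 2*(62*(1/28)) = 2*(31/14) = 31/7 ≈ 4.4286)
I(v) = (v + 1/(4 + v))**2
4349 - I(S) = 4349 - (31/7 + 1/(4 + 31/7))**2 = 4349 - (31/7 + 1/(59/7))**2 = 4349 - (31/7 + 7/59)**2 = 4349 - (1878/413)**2 = 4349 - 1*3526884/170569 = 4349 - 3526884/170569 = 738277697/170569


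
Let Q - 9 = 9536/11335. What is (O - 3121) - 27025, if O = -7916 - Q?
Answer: -431544321/11335 ≈ -38072.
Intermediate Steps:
Q = 111551/11335 (Q = 9 + 9536/11335 = 111551/11335 ≈ 9.8413)
O = -89839411/11335 (O = -7916 - 1*111551/11335 = -7916 - 111551/11335 = -89839411/11335 ≈ -7925.8)
(O - 3121) - 27025 = (-89839411/11335 - 3121) - 27025 = -125215946/11335 - 27025 = -431544321/11335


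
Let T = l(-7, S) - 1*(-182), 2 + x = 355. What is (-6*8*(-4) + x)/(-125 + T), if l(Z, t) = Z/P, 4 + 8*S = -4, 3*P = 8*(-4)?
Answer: 3488/369 ≈ 9.4526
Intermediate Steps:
x = 353 (x = -2 + 355 = 353)
P = -32/3 (P = (8*(-4))/3 = (⅓)*(-32) = -32/3 ≈ -10.667)
S = -1 (S = -½ + (⅛)*(-4) = -½ - ½ = -1)
l(Z, t) = -3*Z/32 (l(Z, t) = Z/(-32/3) = Z*(-3/32) = -3*Z/32)
T = 5845/32 (T = -3/32*(-7) - 1*(-182) = 21/32 + 182 = 5845/32 ≈ 182.66)
(-6*8*(-4) + x)/(-125 + T) = (-6*8*(-4) + 353)/(-125 + 5845/32) = (-48*(-4) + 353)/(1845/32) = (192 + 353)*(32/1845) = 545*(32/1845) = 3488/369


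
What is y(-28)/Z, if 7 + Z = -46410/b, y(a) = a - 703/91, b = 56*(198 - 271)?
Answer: -949292/115661 ≈ -8.2075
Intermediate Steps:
b = -4088 (b = 56*(-73) = -4088)
y(a) = -703/91 + a (y(a) = a - 703*1/91 = a - 703/91 = -703/91 + a)
Z = 1271/292 (Z = -7 - 46410/(-4088) = -7 - 46410*(-1/4088) = -7 + 3315/292 = 1271/292 ≈ 4.3527)
y(-28)/Z = (-703/91 - 28)/(1271/292) = -3251/91*292/1271 = -949292/115661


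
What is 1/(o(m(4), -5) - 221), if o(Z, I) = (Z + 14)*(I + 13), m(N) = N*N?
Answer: 1/19 ≈ 0.052632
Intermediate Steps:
m(N) = N²
o(Z, I) = (13 + I)*(14 + Z) (o(Z, I) = (14 + Z)*(13 + I) = (13 + I)*(14 + Z))
1/(o(m(4), -5) - 221) = 1/((182 + 13*4² + 14*(-5) - 5*4²) - 221) = 1/((182 + 13*16 - 70 - 5*16) - 221) = 1/((182 + 208 - 70 - 80) - 221) = 1/(240 - 221) = 1/19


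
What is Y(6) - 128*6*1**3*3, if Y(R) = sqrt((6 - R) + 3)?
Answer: -2304 + sqrt(3) ≈ -2302.3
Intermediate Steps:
Y(R) = sqrt(9 - R)
Y(6) - 128*6*1**3*3 = sqrt(9 - 1*6) - 128*6*1**3*3 = sqrt(9 - 6) - 128*6*1*3 = sqrt(3) - 768*3 = sqrt(3) - 128*18 = sqrt(3) - 2304 = -2304 + sqrt(3)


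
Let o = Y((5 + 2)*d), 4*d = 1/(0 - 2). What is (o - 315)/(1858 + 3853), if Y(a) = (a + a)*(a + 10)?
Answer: -10591/182752 ≈ -0.057953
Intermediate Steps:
d = -⅛ (d = 1/(4*(0 - 2)) = (¼)/(-2) = (¼)*(-½) = -⅛ ≈ -0.12500)
Y(a) = 2*a*(10 + a) (Y(a) = (2*a)*(10 + a) = 2*a*(10 + a))
o = -511/32 (o = 2*((5 + 2)*(-⅛))*(10 + (5 + 2)*(-⅛)) = 2*(7*(-⅛))*(10 + 7*(-⅛)) = 2*(-7/8)*(10 - 7/8) = 2*(-7/8)*(73/8) = -511/32 ≈ -15.969)
(o - 315)/(1858 + 3853) = (-511/32 - 315)/(1858 + 3853) = -10591/32/5711 = -10591/32*1/5711 = -10591/182752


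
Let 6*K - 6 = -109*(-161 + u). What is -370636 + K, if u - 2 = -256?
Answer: -2178575/6 ≈ -3.6310e+5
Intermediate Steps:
u = -254 (u = 2 - 256 = -254)
K = 45241/6 (K = 1 + (-109*(-161 - 254))/6 = 1 + (-109*(-415))/6 = 1 + (⅙)*45235 = 1 + 45235/6 = 45241/6 ≈ 7540.2)
-370636 + K = -370636 + 45241/6 = -2178575/6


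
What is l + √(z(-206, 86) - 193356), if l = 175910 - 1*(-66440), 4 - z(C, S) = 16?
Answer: 242350 + 2*I*√48342 ≈ 2.4235e+5 + 439.74*I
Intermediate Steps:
z(C, S) = -12 (z(C, S) = 4 - 1*16 = 4 - 16 = -12)
l = 242350 (l = 175910 + 66440 = 242350)
l + √(z(-206, 86) - 193356) = 242350 + √(-12 - 193356) = 242350 + √(-193368) = 242350 + 2*I*√48342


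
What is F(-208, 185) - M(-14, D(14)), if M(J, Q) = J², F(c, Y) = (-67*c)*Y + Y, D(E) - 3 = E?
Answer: 2578149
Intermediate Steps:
D(E) = 3 + E
F(c, Y) = Y - 67*Y*c (F(c, Y) = -67*Y*c + Y = Y - 67*Y*c)
F(-208, 185) - M(-14, D(14)) = 185*(1 - 67*(-208)) - 1*(-14)² = 185*(1 + 13936) - 1*196 = 185*13937 - 196 = 2578345 - 196 = 2578149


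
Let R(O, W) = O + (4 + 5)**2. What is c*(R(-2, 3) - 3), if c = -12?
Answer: -912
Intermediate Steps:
R(O, W) = 81 + O (R(O, W) = O + 9**2 = O + 81 = 81 + O)
c*(R(-2, 3) - 3) = -12*((81 - 2) - 3) = -12*(79 - 3) = -12*76 = -912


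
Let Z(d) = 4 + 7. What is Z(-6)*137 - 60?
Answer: 1447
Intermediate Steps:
Z(d) = 11
Z(-6)*137 - 60 = 11*137 - 60 = 1507 - 60 = 1447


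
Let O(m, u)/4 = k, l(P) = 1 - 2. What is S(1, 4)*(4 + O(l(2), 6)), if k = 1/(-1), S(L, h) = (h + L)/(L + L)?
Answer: 0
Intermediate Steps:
l(P) = -1
S(L, h) = (L + h)/(2*L) (S(L, h) = (L + h)/((2*L)) = (L + h)*(1/(2*L)) = (L + h)/(2*L))
k = -1
O(m, u) = -4 (O(m, u) = 4*(-1) = -4)
S(1, 4)*(4 + O(l(2), 6)) = ((½)*(1 + 4)/1)*(4 - 4) = ((½)*1*5)*0 = (5/2)*0 = 0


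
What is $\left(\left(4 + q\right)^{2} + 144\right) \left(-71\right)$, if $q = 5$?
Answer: $-15975$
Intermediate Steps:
$\left(\left(4 + q\right)^{2} + 144\right) \left(-71\right) = \left(\left(4 + 5\right)^{2} + 144\right) \left(-71\right) = \left(9^{2} + 144\right) \left(-71\right) = \left(81 + 144\right) \left(-71\right) = 225 \left(-71\right) = -15975$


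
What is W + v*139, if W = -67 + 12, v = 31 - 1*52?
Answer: -2974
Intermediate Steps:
v = -21 (v = 31 - 52 = -21)
W = -55
W + v*139 = -55 - 21*139 = -55 - 2919 = -2974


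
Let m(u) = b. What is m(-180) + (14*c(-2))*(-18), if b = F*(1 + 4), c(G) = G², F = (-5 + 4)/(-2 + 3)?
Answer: -1013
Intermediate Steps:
F = -1 (F = -1/1 = -1*1 = -1)
b = -5 (b = -(1 + 4) = -1*5 = -5)
m(u) = -5
m(-180) + (14*c(-2))*(-18) = -5 + (14*(-2)²)*(-18) = -5 + (14*4)*(-18) = -5 + 56*(-18) = -5 - 1008 = -1013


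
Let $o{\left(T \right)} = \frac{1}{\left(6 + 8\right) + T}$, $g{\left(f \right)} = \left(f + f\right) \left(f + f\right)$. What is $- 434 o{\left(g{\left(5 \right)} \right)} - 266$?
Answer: $- \frac{15379}{57} \approx -269.81$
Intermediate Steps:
$g{\left(f \right)} = 4 f^{2}$ ($g{\left(f \right)} = 2 f 2 f = 4 f^{2}$)
$o{\left(T \right)} = \frac{1}{14 + T}$
$- 434 o{\left(g{\left(5 \right)} \right)} - 266 = - \frac{434}{14 + 4 \cdot 5^{2}} - 266 = - \frac{434}{14 + 4 \cdot 25} - 266 = - \frac{434}{14 + 100} - 266 = - \frac{434}{114} - 266 = \left(-434\right) \frac{1}{114} - 266 = - \frac{217}{57} - 266 = - \frac{15379}{57}$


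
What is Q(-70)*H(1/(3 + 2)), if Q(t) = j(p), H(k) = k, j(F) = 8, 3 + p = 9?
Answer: 8/5 ≈ 1.6000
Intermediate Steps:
p = 6 (p = -3 + 9 = 6)
Q(t) = 8
Q(-70)*H(1/(3 + 2)) = 8/(3 + 2) = 8/5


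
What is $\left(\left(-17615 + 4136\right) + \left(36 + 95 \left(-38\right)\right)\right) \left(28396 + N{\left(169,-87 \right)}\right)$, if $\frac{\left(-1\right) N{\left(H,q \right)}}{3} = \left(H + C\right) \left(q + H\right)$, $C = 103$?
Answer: $656813348$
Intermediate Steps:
$N{\left(H,q \right)} = - 3 \left(103 + H\right) \left(H + q\right)$ ($N{\left(H,q \right)} = - 3 \left(H + 103\right) \left(q + H\right) = - 3 \left(103 + H\right) \left(H + q\right)$)
$\left(\left(-17615 + 4136\right) + \left(36 + 95 \left(-38\right)\right)\right) \left(28396 + N{\left(169,-87 \right)}\right) = \left(\left(-17615 + 4136\right) + \left(36 + 95 \left(-38\right)\right)\right) \left(28396 - \left(25338 - 44109 + 85683\right)\right) = \left(-13479 + \left(36 - 3610\right)\right) \left(28396 + \left(-52221 + 26883 - 85683 + 44109\right)\right) = \left(-13479 - 3574\right) \left(28396 + \left(-52221 + 26883 - 85683 + 44109\right)\right) = - 17053 \left(28396 - 66912\right) = \left(-17053\right) \left(-38516\right) = 656813348$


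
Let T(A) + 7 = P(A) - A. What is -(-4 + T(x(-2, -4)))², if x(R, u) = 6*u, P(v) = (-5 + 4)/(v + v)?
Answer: -390625/2304 ≈ -169.54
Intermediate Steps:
P(v) = -1/(2*v)
T(A) = -7 - A - 1/(2*A) (T(A) = -7 + (-1/(2*A) - A) = -7 + (-A - 1/(2*A)) = -7 - A - 1/(2*A))
-(-4 + T(x(-2, -4)))² = -(-4 + (-7 - 6*(-4) - 1/(2*(6*(-4)))))² = -(-4 + (-7 - 1*(-24) - ½/(-24)))² = -(-4 + (-7 + 24 - ½*(-1/24)))² = -(-4 + (-7 + 24 + 1/48))² = -(-4 + 817/48)² = -(625/48)² = -1*390625/2304 = -390625/2304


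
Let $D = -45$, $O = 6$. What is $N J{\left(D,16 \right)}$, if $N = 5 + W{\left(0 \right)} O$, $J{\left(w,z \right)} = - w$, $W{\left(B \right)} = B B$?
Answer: $225$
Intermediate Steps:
$W{\left(B \right)} = B^{2}$
$N = 5$ ($N = 5 + 0^{2} \cdot 6 = 5 + 0 \cdot 6 = 5 + 0 = 5$)
$N J{\left(D,16 \right)} = 5 \left(\left(-1\right) \left(-45\right)\right) = 5 \cdot 45 = 225$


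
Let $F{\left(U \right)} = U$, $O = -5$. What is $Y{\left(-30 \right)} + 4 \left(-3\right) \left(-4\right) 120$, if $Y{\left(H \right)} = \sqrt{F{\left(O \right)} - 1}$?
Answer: $5760 + i \sqrt{6} \approx 5760.0 + 2.4495 i$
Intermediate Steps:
$Y{\left(H \right)} = i \sqrt{6}$ ($Y{\left(H \right)} = \sqrt{-5 - 1} = \sqrt{-6} = i \sqrt{6}$)
$Y{\left(-30 \right)} + 4 \left(-3\right) \left(-4\right) 120 = i \sqrt{6} + 4 \left(-3\right) \left(-4\right) 120 = i \sqrt{6} + \left(-12\right) \left(-4\right) 120 = i \sqrt{6} + 48 \cdot 120 = i \sqrt{6} + 5760 = 5760 + i \sqrt{6}$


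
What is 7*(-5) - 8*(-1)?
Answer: -27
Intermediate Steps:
7*(-5) - 8*(-1) = -35 + 8 = -27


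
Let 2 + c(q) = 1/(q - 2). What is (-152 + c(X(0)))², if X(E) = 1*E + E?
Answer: 95481/4 ≈ 23870.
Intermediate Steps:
X(E) = 2*E (X(E) = E + E = 2*E)
c(q) = -2 + 1/(-2 + q) (c(q) = -2 + 1/(q - 2) = -2 + 1/(-2 + q))
(-152 + c(X(0)))² = (-152 + (5 - 4*0)/(-2 + 2*0))² = (-152 + (5 - 2*0)/(-2 + 0))² = (-152 + (5 + 0)/(-2))² = (-152 - ½*5)² = (-152 - 5/2)² = (-309/2)² = 95481/4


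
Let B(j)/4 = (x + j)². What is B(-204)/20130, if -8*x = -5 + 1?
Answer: 15059/1830 ≈ 8.2290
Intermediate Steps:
x = ½ (x = -(-5 + 1)/8 = -⅛*(-4) = ½ ≈ 0.50000)
B(j) = 4*(½ + j)²
B(-204)/20130 = (1 + 2*(-204))²/20130 = (1 - 408)²*(1/20130) = (-407)²*(1/20130) = 165649*(1/20130) = 15059/1830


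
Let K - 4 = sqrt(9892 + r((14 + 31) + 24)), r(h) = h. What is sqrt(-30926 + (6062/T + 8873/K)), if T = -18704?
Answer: sqrt(-51240926632 - 13800068046*sqrt(9961))/(668*sqrt(4 + sqrt(9961))) ≈ 175.62*I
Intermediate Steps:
K = 4 + sqrt(9961) (K = 4 + sqrt(9892 + ((14 + 31) + 24)) = 4 + sqrt(9892 + (45 + 24)) = 4 + sqrt(9892 + 69) = 4 + sqrt(9961) ≈ 103.80)
sqrt(-30926 + (6062/T + 8873/K)) = sqrt(-30926 + (6062/(-18704) + 8873/(4 + sqrt(9961)))) = sqrt(-30926 + (6062*(-1/18704) + 8873/(4 + sqrt(9961)))) = sqrt(-30926 + (-433/1336 + 8873/(4 + sqrt(9961)))) = sqrt(-41317569/1336 + 8873/(4 + sqrt(9961)))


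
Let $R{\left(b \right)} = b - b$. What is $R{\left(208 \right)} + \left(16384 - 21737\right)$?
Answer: $-5353$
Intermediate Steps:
$R{\left(b \right)} = 0$
$R{\left(208 \right)} + \left(16384 - 21737\right) = 0 + \left(16384 - 21737\right) = 0 - 5353 = -5353$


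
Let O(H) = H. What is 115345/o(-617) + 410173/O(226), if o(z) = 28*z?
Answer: 3530040389/1952188 ≈ 1808.2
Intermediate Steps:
115345/o(-617) + 410173/O(226) = 115345/((28*(-617))) + 410173/226 = 115345/(-17276) + 410173*(1/226) = 115345*(-1/17276) + 410173/226 = -115345/17276 + 410173/226 = 3530040389/1952188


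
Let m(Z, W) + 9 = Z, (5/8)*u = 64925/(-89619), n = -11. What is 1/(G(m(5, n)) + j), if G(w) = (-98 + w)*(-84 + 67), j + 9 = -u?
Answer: 89619/154696655 ≈ 0.00057932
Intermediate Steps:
u = -103880/89619 (u = 8*(64925/(-89619))/5 = 8*(64925*(-1/89619))/5 = (8/5)*(-64925/89619) = -103880/89619 ≈ -1.1591)
m(Z, W) = -9 + Z
j = -702691/89619 (j = -9 - 1*(-103880/89619) = -9 + 103880/89619 = -702691/89619 ≈ -7.8409)
G(w) = 1666 - 17*w (G(w) = (-98 + w)*(-17) = 1666 - 17*w)
1/(G(m(5, n)) + j) = 1/((1666 - 17*(-9 + 5)) - 702691/89619) = 1/((1666 - 17*(-4)) - 702691/89619) = 1/((1666 + 68) - 702691/89619) = 1/(1734 - 702691/89619) = 1/(154696655/89619) = 89619/154696655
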